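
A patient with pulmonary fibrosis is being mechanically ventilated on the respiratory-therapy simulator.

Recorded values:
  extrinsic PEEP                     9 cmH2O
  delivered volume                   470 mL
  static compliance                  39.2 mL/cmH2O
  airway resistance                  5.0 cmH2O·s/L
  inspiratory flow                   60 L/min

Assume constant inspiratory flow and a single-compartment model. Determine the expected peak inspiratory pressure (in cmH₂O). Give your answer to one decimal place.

26.0

Flow: 60 L/min ÷ 60 = 1 L/s.
Equation of motion (constant flow): PIP = Vt/C + R·V̇ + PEEP.
PIP = 470/39.2 + 5.0×1 + 9 = 11.99 + 5.0 + 9 = 25.99 cmH2O.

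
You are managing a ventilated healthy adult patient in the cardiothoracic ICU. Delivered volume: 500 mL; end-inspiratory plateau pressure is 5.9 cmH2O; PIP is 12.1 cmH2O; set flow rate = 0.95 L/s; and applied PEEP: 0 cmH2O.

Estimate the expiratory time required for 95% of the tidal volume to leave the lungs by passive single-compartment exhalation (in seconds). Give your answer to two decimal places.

1.66

R = (PIP − Pplat)/V̇ = (12.1 − 5.9) / 0.95 = 6.2/0.95 = 6.526 cmH2O·s/L.
C = Vt/(Pplat − PEEP) = 500.0 / (5.9 − 0) = 500.0/5.9 = 84.746 mL/cmH2O.
τ = R × C = 6.526 × 0.08475 L/cmH2O = 0.5531 s.
t = −τ·ln(1 − 0.95) = −0.5531·ln(0.05) = 1.657 s.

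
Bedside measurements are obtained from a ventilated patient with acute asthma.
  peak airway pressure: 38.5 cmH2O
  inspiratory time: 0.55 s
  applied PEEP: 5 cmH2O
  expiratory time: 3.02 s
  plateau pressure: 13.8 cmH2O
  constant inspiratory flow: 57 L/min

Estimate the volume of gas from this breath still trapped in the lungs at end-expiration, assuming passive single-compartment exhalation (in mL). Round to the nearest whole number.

Flow: 57 L/min ÷ 60 = 0.95 L/s.
Vt = flow × Ti = 0.95 L/s × 0.55 s × 1000 mL/L = 522.5 mL.
R = (PIP − Pplat)/V̇ = (38.5 − 13.8) / 0.95 = 24.7/0.95 = 26.0 cmH2O·s/L.
C = Vt/(Pplat − PEEP) = 522.5 / (13.8 − 5) = 522.5/8.8 = 59.375 mL/cmH2O.
τ = R × C = 26.0 × 0.05938 L/cmH2O = 1.544 s.
Fraction remaining = e^(−Te/τ) = e^(−3.02/1.544) = 0.1414.
Trapped volume = 522.5 × 0.1414 = 73.882 mL.

74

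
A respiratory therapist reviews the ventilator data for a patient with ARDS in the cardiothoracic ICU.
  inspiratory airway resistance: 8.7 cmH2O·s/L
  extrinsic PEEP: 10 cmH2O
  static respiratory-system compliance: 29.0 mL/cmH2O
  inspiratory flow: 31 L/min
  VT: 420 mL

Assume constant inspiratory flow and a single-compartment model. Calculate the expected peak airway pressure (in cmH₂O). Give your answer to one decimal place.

29.0

Flow: 31 L/min ÷ 60 = 0.5167 L/s.
Equation of motion (constant flow): PIP = Vt/C + R·V̇ + PEEP.
PIP = 420/29.0 + 8.7×0.5167 + 10 = 14.483 + 4.495 + 10 = 28.978 cmH2O.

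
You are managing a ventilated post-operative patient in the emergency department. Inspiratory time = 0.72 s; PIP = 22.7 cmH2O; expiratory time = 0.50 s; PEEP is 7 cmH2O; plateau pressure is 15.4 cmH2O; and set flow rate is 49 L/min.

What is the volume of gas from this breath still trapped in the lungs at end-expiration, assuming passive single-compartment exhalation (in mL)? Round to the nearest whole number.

264

Flow: 49 L/min ÷ 60 = 0.8167 L/s.
Vt = flow × Ti = 0.8167 L/s × 0.72 s × 1000 mL/L = 588.02 mL.
R = (PIP − Pplat)/V̇ = (22.7 − 15.4) / 0.8167 = 7.3/0.8167 = 8.938 cmH2O·s/L.
C = Vt/(Pplat − PEEP) = 588.02 / (15.4 − 7) = 588.02/8.4 = 70.002 mL/cmH2O.
τ = R × C = 8.938 × 0.07 L/cmH2O = 0.6257 s.
Fraction remaining = e^(−Te/τ) = e^(−0.50/0.6257) = 0.4497.
Trapped volume = 588.02 × 0.4497 = 264.43 mL.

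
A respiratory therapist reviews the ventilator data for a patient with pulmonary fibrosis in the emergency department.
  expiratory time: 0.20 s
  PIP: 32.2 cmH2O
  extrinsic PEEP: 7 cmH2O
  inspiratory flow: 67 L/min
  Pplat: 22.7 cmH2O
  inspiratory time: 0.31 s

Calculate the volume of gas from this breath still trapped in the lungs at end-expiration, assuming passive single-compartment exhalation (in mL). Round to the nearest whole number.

Flow: 67 L/min ÷ 60 = 1.1167 L/s.
Vt = flow × Ti = 1.1167 L/s × 0.31 s × 1000 mL/L = 346.18 mL.
R = (PIP − Pplat)/V̇ = (32.2 − 22.7) / 1.1167 = 9.5/1.1167 = 8.507 cmH2O·s/L.
C = Vt/(Pplat − PEEP) = 346.18 / (22.7 − 7) = 346.18/15.7 = 22.05 mL/cmH2O.
τ = R × C = 8.507 × 0.02205 L/cmH2O = 0.1876 s.
Fraction remaining = e^(−Te/τ) = e^(−0.20/0.1876) = 0.3443.
Trapped volume = 346.18 × 0.3443 = 119.19 mL.

119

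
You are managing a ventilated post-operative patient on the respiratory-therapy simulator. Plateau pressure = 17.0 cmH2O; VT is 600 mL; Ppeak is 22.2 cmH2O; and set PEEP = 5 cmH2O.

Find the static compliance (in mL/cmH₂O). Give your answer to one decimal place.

50.0

Cstat = Vt / (Pplat − PEEP) = 600 / (17.0 − 5) = 600 / 12.0 = 50.0 mL/cmH2O.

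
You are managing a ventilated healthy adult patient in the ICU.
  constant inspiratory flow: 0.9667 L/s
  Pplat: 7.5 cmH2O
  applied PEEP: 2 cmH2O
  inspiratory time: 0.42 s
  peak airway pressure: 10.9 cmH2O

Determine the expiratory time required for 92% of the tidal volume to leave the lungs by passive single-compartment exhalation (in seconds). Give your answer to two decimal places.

0.66

Vt = flow × Ti = 0.9667 L/s × 0.42 s × 1000 mL/L = 406.01 mL.
R = (PIP − Pplat)/V̇ = (10.9 − 7.5) / 0.9667 = 3.4/0.9667 = 3.517 cmH2O·s/L.
C = Vt/(Pplat − PEEP) = 406.01 / (7.5 − 2) = 406.01/5.5 = 73.82 mL/cmH2O.
τ = R × C = 3.517 × 0.07382 L/cmH2O = 0.2596 s.
t = −τ·ln(1 − 0.92) = −0.2596·ln(0.08) = 0.6557 s.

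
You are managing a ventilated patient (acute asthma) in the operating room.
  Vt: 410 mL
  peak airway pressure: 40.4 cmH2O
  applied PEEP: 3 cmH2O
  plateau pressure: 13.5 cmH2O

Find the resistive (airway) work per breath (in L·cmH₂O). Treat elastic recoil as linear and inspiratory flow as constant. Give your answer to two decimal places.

With constant inspiratory flow the resistive pressure is constant at PIP − Pplat = 40.4 − 13.5 = 26.9 cmH2O, so resistive work = 26.9 × 0.410 = 11.029 L·cmH2O.

11.03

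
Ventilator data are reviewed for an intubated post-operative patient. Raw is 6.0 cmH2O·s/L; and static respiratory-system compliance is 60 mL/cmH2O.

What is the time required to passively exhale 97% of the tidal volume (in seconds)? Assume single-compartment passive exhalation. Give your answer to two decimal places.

τ = R × C = 6.0 × 60 mL/cmH2O = 6.0 × 0.060 L/cmH2O = 0.36 s.
Exhaled fraction f = 1 − e^(−t/τ) → t = −τ·ln(1 − f) = −0.36·ln(0.03) = 1.262 s.

1.26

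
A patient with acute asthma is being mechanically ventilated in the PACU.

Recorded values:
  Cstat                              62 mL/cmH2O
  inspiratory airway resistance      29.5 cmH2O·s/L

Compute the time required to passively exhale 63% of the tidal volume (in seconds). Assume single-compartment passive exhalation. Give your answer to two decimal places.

τ = R × C = 29.5 × 62 mL/cmH2O = 29.5 × 0.062 L/cmH2O = 1.829 s.
Exhaled fraction f = 1 − e^(−t/τ) → t = −τ·ln(1 − f) = −1.829·ln(0.37) = 1.818 s.

1.82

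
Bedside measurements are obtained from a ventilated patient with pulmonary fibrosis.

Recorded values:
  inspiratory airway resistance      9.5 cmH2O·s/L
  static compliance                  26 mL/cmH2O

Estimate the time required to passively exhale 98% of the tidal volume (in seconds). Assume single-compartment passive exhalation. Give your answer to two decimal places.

τ = R × C = 9.5 × 26 mL/cmH2O = 9.5 × 0.026 L/cmH2O = 0.247 s.
Exhaled fraction f = 1 − e^(−t/τ) → t = −τ·ln(1 − f) = −0.247·ln(0.02) = 0.9663 s.

0.97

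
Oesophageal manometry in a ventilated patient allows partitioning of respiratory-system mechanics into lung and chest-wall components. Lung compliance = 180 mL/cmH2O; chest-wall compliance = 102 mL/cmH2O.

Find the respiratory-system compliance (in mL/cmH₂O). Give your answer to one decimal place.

65.1

Lung and chest wall are elastances in series: 1/Crs = 1/CL + 1/Ccw.
1/Crs = 1/180 + 1/102 = 0.01536.
Crs = 65.104 mL/cmH2O.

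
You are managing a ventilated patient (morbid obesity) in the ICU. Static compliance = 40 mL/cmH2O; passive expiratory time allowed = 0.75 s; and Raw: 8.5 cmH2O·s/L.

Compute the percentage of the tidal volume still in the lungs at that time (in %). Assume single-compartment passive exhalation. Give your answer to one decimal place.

11.0

τ = R × C = 8.5 × 40 mL/cmH2O = 8.5 × 0.040 L/cmH2O = 0.34 s.
Passive exhalation: V(t)/V₀ = e^(−t/τ) = e^(−0.75/0.34) = 0.1102.
Fraction remaining = 0.1102 → 11.02%.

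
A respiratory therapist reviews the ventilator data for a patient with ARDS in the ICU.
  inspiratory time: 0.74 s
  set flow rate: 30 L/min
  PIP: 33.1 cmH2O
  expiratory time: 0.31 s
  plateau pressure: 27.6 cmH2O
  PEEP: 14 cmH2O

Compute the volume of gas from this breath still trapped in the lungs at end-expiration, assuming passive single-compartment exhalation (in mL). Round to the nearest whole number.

131

Flow: 30 L/min ÷ 60 = 0.5 L/s.
Vt = flow × Ti = 0.5 L/s × 0.74 s × 1000 mL/L = 370.0 mL.
R = (PIP − Pplat)/V̇ = (33.1 − 27.6) / 0.5 = 5.5/0.5 = 11.0 cmH2O·s/L.
C = Vt/(Pplat − PEEP) = 370.0 / (27.6 − 14) = 370.0/13.6 = 27.206 mL/cmH2O.
τ = R × C = 11.0 × 0.02721 L/cmH2O = 0.2993 s.
Fraction remaining = e^(−Te/τ) = e^(−0.31/0.2993) = 0.355.
Trapped volume = 370.0 × 0.355 = 131.35 mL.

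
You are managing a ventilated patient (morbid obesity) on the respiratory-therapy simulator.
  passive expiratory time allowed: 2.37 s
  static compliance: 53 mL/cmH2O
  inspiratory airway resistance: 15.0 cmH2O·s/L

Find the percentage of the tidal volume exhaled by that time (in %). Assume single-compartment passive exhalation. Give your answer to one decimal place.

94.9

τ = R × C = 15.0 × 53 mL/cmH2O = 15.0 × 0.053 L/cmH2O = 0.795 s.
Passive exhalation: V(t)/V₀ = e^(−t/τ) = e^(−2.37/0.795) = 0.05074.
Fraction exhaled = 1 − 0.05074 = 0.9493 → 94.93%.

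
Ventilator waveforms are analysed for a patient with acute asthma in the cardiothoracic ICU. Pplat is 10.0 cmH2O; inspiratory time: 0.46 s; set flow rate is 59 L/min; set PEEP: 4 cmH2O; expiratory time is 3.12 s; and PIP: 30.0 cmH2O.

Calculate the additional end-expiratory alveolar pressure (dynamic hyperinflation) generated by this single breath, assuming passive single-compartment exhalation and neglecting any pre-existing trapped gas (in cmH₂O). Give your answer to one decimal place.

Flow: 59 L/min ÷ 60 = 0.9833 L/s.
Vt = flow × Ti = 0.9833 L/s × 0.46 s × 1000 mL/L = 452.32 mL.
R = (PIP − Pplat)/V̇ = (30.0 − 10.0) / 0.9833 = 20.0/0.9833 = 20.34 cmH2O·s/L.
C = Vt/(Pplat − PEEP) = 452.32 / (10.0 − 4) = 452.32/6.0 = 75.387 mL/cmH2O.
τ = R × C = 20.34 × 0.07539 L/cmH2O = 1.533 s.
Fraction remaining = e^(−Te/τ) = e^(−3.12/1.533) = 0.1307; trapped volume = 452.32 × 0.1307 = 59.118 mL.
Additional alveolar pressure from trapping ≈ V_trapped / C = 59.118 / 75.387 = 0.7842 cmH2O.

0.8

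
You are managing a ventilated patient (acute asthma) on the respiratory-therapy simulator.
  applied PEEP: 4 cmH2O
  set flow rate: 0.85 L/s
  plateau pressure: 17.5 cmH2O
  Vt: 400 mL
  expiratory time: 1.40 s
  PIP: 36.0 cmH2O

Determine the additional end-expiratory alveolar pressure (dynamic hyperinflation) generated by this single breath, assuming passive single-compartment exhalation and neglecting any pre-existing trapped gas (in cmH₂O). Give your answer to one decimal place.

1.5

R = (PIP − Pplat)/V̇ = (36.0 − 17.5) / 0.85 = 18.5/0.85 = 21.765 cmH2O·s/L.
C = Vt/(Pplat − PEEP) = 400.0 / (17.5 − 4) = 400.0/13.5 = 29.63 mL/cmH2O.
τ = R × C = 21.765 × 0.02963 L/cmH2O = 0.6449 s.
Fraction remaining = e^(−Te/τ) = e^(−1.40/0.6449) = 0.1141; trapped volume = 400.0 × 0.1141 = 45.64 mL.
Additional alveolar pressure from trapping ≈ V_trapped / C = 45.64 / 29.63 = 1.54 cmH2O.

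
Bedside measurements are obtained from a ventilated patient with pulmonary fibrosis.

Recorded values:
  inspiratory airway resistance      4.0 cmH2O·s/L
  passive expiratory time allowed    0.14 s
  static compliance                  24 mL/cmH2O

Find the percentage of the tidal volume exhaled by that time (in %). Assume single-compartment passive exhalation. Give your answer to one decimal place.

τ = R × C = 4.0 × 24 mL/cmH2O = 4.0 × 0.024 L/cmH2O = 0.096 s.
Passive exhalation: V(t)/V₀ = e^(−t/τ) = e^(−0.14/0.096) = 0.2326.
Fraction exhaled = 1 − 0.2326 = 0.7674 → 76.74%.

76.7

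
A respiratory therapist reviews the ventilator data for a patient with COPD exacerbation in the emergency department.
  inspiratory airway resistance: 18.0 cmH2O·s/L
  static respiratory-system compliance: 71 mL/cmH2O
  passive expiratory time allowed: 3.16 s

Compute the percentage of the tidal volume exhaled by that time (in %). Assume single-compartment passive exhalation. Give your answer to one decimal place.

91.6

τ = R × C = 18.0 × 71 mL/cmH2O = 18.0 × 0.071 L/cmH2O = 1.278 s.
Passive exhalation: V(t)/V₀ = e^(−t/τ) = e^(−3.16/1.278) = 0.08436.
Fraction exhaled = 1 − 0.08436 = 0.9156 → 91.56%.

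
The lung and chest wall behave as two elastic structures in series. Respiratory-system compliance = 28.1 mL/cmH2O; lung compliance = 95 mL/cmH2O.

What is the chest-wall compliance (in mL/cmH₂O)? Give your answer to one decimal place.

39.9

1/Ccw = 1/Crs − 1/CL.
1/Ccw = 1/28.1 − 1/95 = 0.02506.
Ccw = 39.904 mL/cmH2O.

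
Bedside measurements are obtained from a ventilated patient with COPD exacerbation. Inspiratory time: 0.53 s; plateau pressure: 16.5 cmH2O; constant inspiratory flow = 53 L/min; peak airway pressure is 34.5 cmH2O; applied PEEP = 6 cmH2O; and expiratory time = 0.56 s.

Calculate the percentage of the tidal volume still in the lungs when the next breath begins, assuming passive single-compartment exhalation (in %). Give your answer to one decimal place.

54.0

Flow: 53 L/min ÷ 60 = 0.8833 L/s.
Vt = flow × Ti = 0.8833 L/s × 0.53 s × 1000 mL/L = 468.15 mL.
R = (PIP − Pplat)/V̇ = (34.5 − 16.5) / 0.8833 = 18.0/0.8833 = 20.378 cmH2O·s/L.
C = Vt/(Pplat − PEEP) = 468.15 / (16.5 − 6) = 468.15/10.5 = 44.586 mL/cmH2O.
τ = R × C = 20.378 × 0.04459 L/cmH2O = 0.9087 s.
Fraction remaining at end-expiration = e^(−Te/τ) = e^(−0.56/0.9087) = 0.54 → 54.0%.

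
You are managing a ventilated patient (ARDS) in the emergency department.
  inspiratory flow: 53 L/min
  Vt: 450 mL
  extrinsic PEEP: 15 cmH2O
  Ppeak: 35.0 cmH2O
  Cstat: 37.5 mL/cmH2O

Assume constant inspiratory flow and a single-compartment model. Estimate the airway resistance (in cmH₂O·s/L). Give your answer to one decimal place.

9.1

Flow: 53 L/min ÷ 60 = 0.8833 L/s.
Equation of motion (constant flow): PIP = Vt/C + R·V̇ + PEEP.
R·V̇ = PIP − Vt/C − PEEP = 35.0 − 450/37.5 − 15 = 35.0 − 12.0 − 15 = 8.0 cmH2O.
R = 8.0 / 0.8833 = 9.057 cmH2O·s/L.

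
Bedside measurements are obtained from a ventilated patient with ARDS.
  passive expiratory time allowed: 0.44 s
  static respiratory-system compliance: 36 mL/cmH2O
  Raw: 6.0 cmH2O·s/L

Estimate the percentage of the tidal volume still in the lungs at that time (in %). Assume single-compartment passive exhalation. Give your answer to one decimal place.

τ = R × C = 6.0 × 36 mL/cmH2O = 6.0 × 0.036 L/cmH2O = 0.216 s.
Passive exhalation: V(t)/V₀ = e^(−t/τ) = e^(−0.44/0.216) = 0.1304.
Fraction remaining = 0.1304 → 13.04%.

13.0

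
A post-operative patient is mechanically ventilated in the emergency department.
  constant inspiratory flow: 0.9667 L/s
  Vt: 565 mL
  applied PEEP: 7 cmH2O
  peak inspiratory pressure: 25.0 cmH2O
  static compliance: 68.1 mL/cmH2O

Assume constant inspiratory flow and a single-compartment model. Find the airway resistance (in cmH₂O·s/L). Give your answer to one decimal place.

Equation of motion (constant flow): PIP = Vt/C + R·V̇ + PEEP.
R·V̇ = PIP − Vt/C − PEEP = 25.0 − 565/68.1 − 7 = 25.0 − 8.297 − 7 = 9.703 cmH2O.
R = 9.703 / 0.9667 = 10.037 cmH2O·s/L.

10.0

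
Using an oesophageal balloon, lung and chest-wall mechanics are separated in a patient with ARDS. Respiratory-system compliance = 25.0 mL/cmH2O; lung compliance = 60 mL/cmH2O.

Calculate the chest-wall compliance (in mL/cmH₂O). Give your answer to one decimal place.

42.9

1/Ccw = 1/Crs − 1/CL.
1/Ccw = 1/25.0 − 1/60 = 0.02333.
Ccw = 42.863 mL/cmH2O.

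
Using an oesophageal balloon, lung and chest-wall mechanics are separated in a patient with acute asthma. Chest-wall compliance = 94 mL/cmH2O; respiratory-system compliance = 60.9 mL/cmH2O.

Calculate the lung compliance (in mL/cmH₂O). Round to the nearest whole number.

1/CL = 1/Crs − 1/Ccw.
1/CL = 1/60.9 − 1/94 = 0.005782.
CL = 172.95 mL/cmH2O.

173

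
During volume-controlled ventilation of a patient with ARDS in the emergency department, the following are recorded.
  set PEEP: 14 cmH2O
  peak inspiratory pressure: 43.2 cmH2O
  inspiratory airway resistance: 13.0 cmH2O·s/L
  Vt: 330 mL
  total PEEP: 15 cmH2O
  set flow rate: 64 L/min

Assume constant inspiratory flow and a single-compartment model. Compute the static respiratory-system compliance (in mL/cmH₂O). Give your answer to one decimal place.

Flow: 64 L/min ÷ 60 = 1.0667 L/s.
Total PEEP = 15 cmH2O (set 14 + intrinsic 1); this is the baseline alveolar pressure.
Equation of motion (constant flow): PIP = Vt/C + R·V̇ + PEEP.
Vt/C = PIP − R·V̇ − PEEP = 43.2 − 13.0×1.0667 − 15 = 43.2 − 13.867 − 15 = 14.333 cmH2O.
C = Vt / 14.333 = 330 / 14.333 = 23.024 mL/cmH2O.

23.0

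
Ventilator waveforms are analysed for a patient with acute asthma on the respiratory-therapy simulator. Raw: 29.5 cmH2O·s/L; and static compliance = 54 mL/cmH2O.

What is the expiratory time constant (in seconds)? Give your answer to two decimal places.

τ = R × C = 29.5 × 54 mL/cmH2O = 29.5 × 0.054 L/cmH2O = 1.593 s.

1.59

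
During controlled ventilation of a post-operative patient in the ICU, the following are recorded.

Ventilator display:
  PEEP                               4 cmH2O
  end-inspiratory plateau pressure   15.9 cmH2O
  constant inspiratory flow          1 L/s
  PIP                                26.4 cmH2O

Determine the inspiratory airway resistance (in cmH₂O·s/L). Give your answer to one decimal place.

Raw = (PIP − Pplat) / flow = (26.4 − 15.9) / 1 = 10.5 / 1 = 10.5 cmH2O·s/L.

10.5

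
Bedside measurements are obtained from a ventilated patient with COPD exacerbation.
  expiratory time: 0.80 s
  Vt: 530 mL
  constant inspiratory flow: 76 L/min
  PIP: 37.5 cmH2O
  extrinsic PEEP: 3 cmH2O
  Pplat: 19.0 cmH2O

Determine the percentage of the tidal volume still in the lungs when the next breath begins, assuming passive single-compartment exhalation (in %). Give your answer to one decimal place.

19.1

Flow: 76 L/min ÷ 60 = 1.2667 L/s.
R = (PIP − Pplat)/V̇ = (37.5 − 19.0) / 1.2667 = 18.5/1.2667 = 14.605 cmH2O·s/L.
C = Vt/(Pplat − PEEP) = 530.0 / (19.0 − 3) = 530.0/16.0 = 33.125 mL/cmH2O.
τ = R × C = 14.605 × 0.03313 L/cmH2O = 0.4839 s.
Fraction remaining at end-expiration = e^(−Te/τ) = e^(−0.80/0.4839) = 0.1914 → 19.14%.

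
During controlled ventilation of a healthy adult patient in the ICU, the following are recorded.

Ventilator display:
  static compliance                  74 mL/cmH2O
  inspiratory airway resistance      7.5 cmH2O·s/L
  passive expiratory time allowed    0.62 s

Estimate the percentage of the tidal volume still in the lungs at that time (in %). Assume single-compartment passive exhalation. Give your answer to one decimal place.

32.7

τ = R × C = 7.5 × 74 mL/cmH2O = 7.5 × 0.074 L/cmH2O = 0.555 s.
Passive exhalation: V(t)/V₀ = e^(−t/τ) = e^(−0.62/0.555) = 0.3272.
Fraction remaining = 0.3272 → 32.72%.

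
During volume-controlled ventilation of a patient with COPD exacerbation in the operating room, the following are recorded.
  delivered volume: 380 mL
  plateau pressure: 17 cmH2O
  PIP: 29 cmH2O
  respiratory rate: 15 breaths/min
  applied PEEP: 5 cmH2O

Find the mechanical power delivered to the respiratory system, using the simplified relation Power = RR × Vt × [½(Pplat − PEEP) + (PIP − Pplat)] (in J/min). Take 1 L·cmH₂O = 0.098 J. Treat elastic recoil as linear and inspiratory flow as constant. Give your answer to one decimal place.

Per-breath work = Vt × [½(Pplat−PEEP) + (PIP−Pplat)] = 0.380 × [0.5×12.0 + 12.0] = 0.380 × 18.0 = 6.84 L·cmH2O.
Power = 15 × 6.84 = 102.6 L·cmH2O/min.
× 0.098 J/(L·cmH2O) → 10.055 J/min.

10.1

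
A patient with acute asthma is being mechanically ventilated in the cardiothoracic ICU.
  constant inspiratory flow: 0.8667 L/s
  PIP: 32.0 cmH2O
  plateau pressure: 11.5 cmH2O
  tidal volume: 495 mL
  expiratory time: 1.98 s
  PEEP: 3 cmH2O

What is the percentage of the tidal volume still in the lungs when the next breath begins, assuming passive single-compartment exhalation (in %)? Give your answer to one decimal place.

23.8

R = (PIP − Pplat)/V̇ = (32.0 − 11.5) / 0.8667 = 20.5/0.8667 = 23.653 cmH2O·s/L.
C = Vt/(Pplat − PEEP) = 495.0 / (11.5 − 3) = 495.0/8.5 = 58.235 mL/cmH2O.
τ = R × C = 23.653 × 0.05824 L/cmH2O = 1.378 s.
Fraction remaining at end-expiration = e^(−Te/τ) = e^(−1.98/1.378) = 0.2377 → 23.77%.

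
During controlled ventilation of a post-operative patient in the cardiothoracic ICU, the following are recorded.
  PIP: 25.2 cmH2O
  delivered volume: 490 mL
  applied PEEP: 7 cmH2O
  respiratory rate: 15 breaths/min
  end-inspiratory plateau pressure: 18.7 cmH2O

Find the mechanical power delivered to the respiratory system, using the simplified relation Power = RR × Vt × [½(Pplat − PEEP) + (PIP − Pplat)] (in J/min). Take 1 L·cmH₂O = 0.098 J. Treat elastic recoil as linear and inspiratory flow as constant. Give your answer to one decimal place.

8.9

Per-breath work = Vt × [½(Pplat−PEEP) + (PIP−Pplat)] = 0.490 × [0.5×11.7 + 6.5] = 0.490 × 12.35 = 6.052 L·cmH2O.
Power = 15 × 6.052 = 90.78 L·cmH2O/min.
× 0.098 J/(L·cmH2O) → 8.896 J/min.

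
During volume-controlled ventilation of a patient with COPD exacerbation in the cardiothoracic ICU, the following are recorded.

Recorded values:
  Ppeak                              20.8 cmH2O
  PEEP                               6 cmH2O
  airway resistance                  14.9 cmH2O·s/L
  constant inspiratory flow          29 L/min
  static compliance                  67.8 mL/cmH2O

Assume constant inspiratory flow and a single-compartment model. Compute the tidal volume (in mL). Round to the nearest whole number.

Flow: 29 L/min ÷ 60 = 0.4833 L/s.
Equation of motion (constant flow): PIP = Vt/C + R·V̇ + PEEP.
Vt/C = PIP − R·V̇ − PEEP = 20.8 − 7.201 − 6 = 7.599 cmH2O.
Vt = C × 7.599 = 67.8 × 7.599 = 515.21 mL.

515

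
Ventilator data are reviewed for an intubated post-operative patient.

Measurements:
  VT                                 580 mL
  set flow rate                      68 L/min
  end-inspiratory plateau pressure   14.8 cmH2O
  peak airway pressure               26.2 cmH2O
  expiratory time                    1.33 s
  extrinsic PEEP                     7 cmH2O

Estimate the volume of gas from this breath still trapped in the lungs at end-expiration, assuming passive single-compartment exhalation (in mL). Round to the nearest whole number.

Flow: 68 L/min ÷ 60 = 1.1333 L/s.
R = (PIP − Pplat)/V̇ = (26.2 − 14.8) / 1.1333 = 11.4/1.1333 = 10.059 cmH2O·s/L.
C = Vt/(Pplat − PEEP) = 580.0 / (14.8 − 7) = 580.0/7.8 = 74.359 mL/cmH2O.
τ = R × C = 10.059 × 0.07436 L/cmH2O = 0.748 s.
Fraction remaining = e^(−Te/τ) = e^(−1.33/0.748) = 0.169.
Trapped volume = 580.0 × 0.169 = 98.02 mL.

98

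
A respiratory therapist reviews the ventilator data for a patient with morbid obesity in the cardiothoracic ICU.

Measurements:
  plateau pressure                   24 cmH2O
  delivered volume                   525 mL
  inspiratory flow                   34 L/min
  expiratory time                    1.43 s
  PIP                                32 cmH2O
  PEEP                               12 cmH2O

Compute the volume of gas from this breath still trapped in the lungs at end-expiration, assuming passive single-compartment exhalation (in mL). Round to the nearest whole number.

52

Flow: 34 L/min ÷ 60 = 0.5667 L/s.
R = (PIP − Pplat)/V̇ = (32 − 24) / 0.5667 = 8.0/0.5667 = 14.117 cmH2O·s/L.
C = Vt/(Pplat − PEEP) = 525.0 / (24 − 12) = 525.0/12.0 = 43.75 mL/cmH2O.
τ = R × C = 14.117 × 0.04375 L/cmH2O = 0.6176 s.
Fraction remaining = e^(−Te/τ) = e^(−1.43/0.6176) = 0.09873.
Trapped volume = 525.0 × 0.09873 = 51.833 mL.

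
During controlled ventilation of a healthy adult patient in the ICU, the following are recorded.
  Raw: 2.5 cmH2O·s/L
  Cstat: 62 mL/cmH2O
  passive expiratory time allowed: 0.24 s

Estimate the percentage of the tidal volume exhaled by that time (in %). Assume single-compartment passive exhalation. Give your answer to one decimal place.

τ = R × C = 2.5 × 62 mL/cmH2O = 2.5 × 0.062 L/cmH2O = 0.155 s.
Passive exhalation: V(t)/V₀ = e^(−t/τ) = e^(−0.24/0.155) = 0.2126.
Fraction exhaled = 1 − 0.2126 = 0.7874 → 78.74%.

78.7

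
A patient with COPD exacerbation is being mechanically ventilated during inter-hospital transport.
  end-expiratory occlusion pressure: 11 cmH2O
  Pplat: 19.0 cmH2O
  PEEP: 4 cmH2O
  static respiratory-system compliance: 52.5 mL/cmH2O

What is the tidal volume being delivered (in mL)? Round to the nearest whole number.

420

End-expiratory occlusion gives total PEEP = 11 cmH2O (intrinsic PEEP = 11 − 4 = 7). Use total PEEP for the elastic gradient.
Vt = Cstat × (Pplat − PEEPtotal) = 52.5 × (19.0 − 11) = 52.5 × 8.0 = 420.0 mL.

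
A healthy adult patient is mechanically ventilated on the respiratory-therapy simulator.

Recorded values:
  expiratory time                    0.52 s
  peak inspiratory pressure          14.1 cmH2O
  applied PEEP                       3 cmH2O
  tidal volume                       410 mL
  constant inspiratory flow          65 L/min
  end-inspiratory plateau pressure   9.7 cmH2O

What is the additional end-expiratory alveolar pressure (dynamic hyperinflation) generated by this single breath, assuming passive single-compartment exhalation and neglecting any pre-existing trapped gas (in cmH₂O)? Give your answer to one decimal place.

0.8

Flow: 65 L/min ÷ 60 = 1.0833 L/s.
R = (PIP − Pplat)/V̇ = (14.1 − 9.7) / 1.0833 = 4.4/1.0833 = 4.062 cmH2O·s/L.
C = Vt/(Pplat − PEEP) = 410.0 / (9.7 − 3) = 410.0/6.7 = 61.194 mL/cmH2O.
τ = R × C = 4.062 × 0.06119 L/cmH2O = 0.2486 s.
Fraction remaining = e^(−Te/τ) = e^(−0.52/0.2486) = 0.1235; trapped volume = 410.0 × 0.1235 = 50.635 mL.
Additional alveolar pressure from trapping ≈ V_trapped / C = 50.635 / 61.194 = 0.8275 cmH2O.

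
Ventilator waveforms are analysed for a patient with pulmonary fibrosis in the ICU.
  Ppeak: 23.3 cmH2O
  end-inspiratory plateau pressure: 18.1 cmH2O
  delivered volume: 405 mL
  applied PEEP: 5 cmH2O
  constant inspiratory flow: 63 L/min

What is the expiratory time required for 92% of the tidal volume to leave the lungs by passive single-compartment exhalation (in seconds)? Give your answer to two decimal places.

Flow: 63 L/min ÷ 60 = 1.05 L/s.
R = (PIP − Pplat)/V̇ = (23.3 − 18.1) / 1.05 = 5.2/1.05 = 4.952 cmH2O·s/L.
C = Vt/(Pplat − PEEP) = 405.0 / (18.1 − 5) = 405.0/13.1 = 30.916 mL/cmH2O.
τ = R × C = 4.952 × 0.03092 L/cmH2O = 0.1531 s.
t = −τ·ln(1 − 0.92) = −0.1531·ln(0.08) = 0.3867 s.

0.39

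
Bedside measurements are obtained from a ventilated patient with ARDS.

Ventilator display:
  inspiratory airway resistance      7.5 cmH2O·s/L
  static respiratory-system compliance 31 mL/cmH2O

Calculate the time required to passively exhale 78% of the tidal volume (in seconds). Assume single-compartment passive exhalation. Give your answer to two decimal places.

τ = R × C = 7.5 × 31 mL/cmH2O = 7.5 × 0.031 L/cmH2O = 0.2325 s.
Exhaled fraction f = 1 − e^(−t/τ) → t = −τ·ln(1 − f) = −0.2325·ln(0.22) = 0.352 s.

0.35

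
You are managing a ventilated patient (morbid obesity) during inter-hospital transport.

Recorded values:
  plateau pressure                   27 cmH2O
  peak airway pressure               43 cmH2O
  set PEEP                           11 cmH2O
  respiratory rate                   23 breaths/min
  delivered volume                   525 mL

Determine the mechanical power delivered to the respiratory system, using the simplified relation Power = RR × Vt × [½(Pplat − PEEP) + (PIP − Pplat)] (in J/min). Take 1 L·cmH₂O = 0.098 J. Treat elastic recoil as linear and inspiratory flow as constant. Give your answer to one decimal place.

28.4

Per-breath work = Vt × [½(Pplat−PEEP) + (PIP−Pplat)] = 0.525 × [0.5×16.0 + 16.0] = 0.525 × 24.0 = 12.6 L·cmH2O.
Power = 23 × 12.6 = 289.8 L·cmH2O/min.
× 0.098 J/(L·cmH2O) → 28.4 J/min.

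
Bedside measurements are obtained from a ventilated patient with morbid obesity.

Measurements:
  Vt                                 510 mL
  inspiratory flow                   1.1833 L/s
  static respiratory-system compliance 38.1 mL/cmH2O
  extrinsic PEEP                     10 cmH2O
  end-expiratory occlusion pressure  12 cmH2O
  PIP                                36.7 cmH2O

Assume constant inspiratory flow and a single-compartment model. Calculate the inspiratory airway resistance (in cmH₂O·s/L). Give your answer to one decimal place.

9.6

Total PEEP = 12 cmH2O (set 10 + intrinsic 2); this is the baseline alveolar pressure.
Equation of motion (constant flow): PIP = Vt/C + R·V̇ + PEEP.
R·V̇ = PIP − Vt/C − PEEP = 36.7 − 510/38.1 − 12 = 36.7 − 13.386 − 12 = 11.314 cmH2O.
R = 11.314 / 1.1833 = 9.561 cmH2O·s/L.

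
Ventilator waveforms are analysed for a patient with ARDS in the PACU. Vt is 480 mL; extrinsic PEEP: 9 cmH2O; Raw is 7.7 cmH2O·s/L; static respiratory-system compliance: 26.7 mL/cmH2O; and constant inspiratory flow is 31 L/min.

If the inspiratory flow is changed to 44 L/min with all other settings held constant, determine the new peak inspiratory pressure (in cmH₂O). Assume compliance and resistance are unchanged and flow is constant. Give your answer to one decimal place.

32.6

Flow: 31 L/min ÷ 60 = 0.5167 L/s.
New flow: 44 L/min ÷ 60 = 0.7333 L/s.
PIP = Vt/C + R·V̇ + PEEP (constant-flow equation of motion).
Only the resistive term changes: ΔPIP = R × ΔV̇ = 7.7 × (0.7333 − 0.5167) = 7.7 × 0.2166 = 1.668 cmH2O.
Original PIP = 480/26.7 + 7.7×0.5167 + 9 = 30.956 cmH2O; new PIP = 30.956 + (1.668) = 32.624 cmH2O.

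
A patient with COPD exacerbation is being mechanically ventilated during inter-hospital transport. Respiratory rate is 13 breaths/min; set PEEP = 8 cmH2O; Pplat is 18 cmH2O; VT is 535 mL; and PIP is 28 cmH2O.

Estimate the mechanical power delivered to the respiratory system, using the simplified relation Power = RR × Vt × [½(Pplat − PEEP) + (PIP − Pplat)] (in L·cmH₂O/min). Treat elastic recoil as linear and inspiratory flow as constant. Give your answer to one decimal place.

Per-breath work = Vt × [½(Pplat−PEEP) + (PIP−Pplat)] = 0.535 × [0.5×10.0 + 10.0] = 0.535 × 15.0 = 8.025 L·cmH2O.
Power = 13 × 8.025 = 104.33 L·cmH2O/min.

104.3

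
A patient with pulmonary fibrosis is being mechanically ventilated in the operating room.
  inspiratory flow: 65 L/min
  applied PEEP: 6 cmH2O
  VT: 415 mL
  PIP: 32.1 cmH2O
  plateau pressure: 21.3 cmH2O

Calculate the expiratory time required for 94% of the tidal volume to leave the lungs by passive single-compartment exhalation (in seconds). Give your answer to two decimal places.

Flow: 65 L/min ÷ 60 = 1.0833 L/s.
R = (PIP − Pplat)/V̇ = (32.1 − 21.3) / 1.0833 = 10.8/1.0833 = 9.97 cmH2O·s/L.
C = Vt/(Pplat − PEEP) = 415.0 / (21.3 − 6) = 415.0/15.3 = 27.124 mL/cmH2O.
τ = R × C = 9.97 × 0.02712 L/cmH2O = 0.2704 s.
t = −τ·ln(1 − 0.94) = −0.2704·ln(0.06) = 0.7607 s.

0.76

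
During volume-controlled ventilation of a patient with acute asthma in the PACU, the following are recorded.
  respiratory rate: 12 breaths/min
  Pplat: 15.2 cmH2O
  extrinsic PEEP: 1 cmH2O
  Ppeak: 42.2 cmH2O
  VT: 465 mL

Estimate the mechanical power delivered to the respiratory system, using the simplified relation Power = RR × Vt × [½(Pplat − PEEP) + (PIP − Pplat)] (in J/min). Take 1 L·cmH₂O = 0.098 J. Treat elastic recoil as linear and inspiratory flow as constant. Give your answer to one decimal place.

Per-breath work = Vt × [½(Pplat−PEEP) + (PIP−Pplat)] = 0.465 × [0.5×14.2 + 27.0] = 0.465 × 34.1 = 15.857 L·cmH2O.
Power = 12 × 15.857 = 190.28 L·cmH2O/min.
× 0.098 J/(L·cmH2O) → 18.647 J/min.

18.6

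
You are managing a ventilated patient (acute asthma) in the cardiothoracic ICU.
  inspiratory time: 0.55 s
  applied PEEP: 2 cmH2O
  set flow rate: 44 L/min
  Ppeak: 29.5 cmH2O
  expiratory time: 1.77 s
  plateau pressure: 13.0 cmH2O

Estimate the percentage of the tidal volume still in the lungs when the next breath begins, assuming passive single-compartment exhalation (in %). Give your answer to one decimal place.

Flow: 44 L/min ÷ 60 = 0.7333 L/s.
Vt = flow × Ti = 0.7333 L/s × 0.55 s × 1000 mL/L = 403.32 mL.
R = (PIP − Pplat)/V̇ = (29.5 − 13.0) / 0.7333 = 16.5/0.7333 = 22.501 cmH2O·s/L.
C = Vt/(Pplat − PEEP) = 403.32 / (13.0 − 2) = 403.32/11.0 = 36.665 mL/cmH2O.
τ = R × C = 22.501 × 0.03667 L/cmH2O = 0.8251 s.
Fraction remaining at end-expiration = e^(−Te/τ) = e^(−1.77/0.8251) = 0.117 → 11.7%.

11.7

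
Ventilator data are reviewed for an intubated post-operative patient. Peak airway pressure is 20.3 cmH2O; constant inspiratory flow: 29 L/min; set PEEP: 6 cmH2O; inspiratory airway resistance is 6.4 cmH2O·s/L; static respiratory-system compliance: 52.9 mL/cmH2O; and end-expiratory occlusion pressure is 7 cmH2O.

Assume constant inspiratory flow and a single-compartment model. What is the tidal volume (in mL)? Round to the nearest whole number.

540

Flow: 29 L/min ÷ 60 = 0.4833 L/s.
Total PEEP = 7 cmH2O (set 6 + intrinsic 1); this is the baseline alveolar pressure.
Equation of motion (constant flow): PIP = Vt/C + R·V̇ + PEEP.
Vt/C = PIP − R·V̇ − PEEP = 20.3 − 3.093 − 7 = 10.207 cmH2O.
Vt = C × 10.207 = 52.9 × 10.207 = 539.95 mL.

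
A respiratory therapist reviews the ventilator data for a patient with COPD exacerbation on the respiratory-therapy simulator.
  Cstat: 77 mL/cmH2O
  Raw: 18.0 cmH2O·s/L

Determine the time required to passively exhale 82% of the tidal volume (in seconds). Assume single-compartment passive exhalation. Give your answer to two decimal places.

2.38

τ = R × C = 18.0 × 77 mL/cmH2O = 18.0 × 0.077 L/cmH2O = 1.386 s.
Exhaled fraction f = 1 − e^(−t/τ) → t = −τ·ln(1 − f) = −1.386·ln(0.18) = 2.377 s.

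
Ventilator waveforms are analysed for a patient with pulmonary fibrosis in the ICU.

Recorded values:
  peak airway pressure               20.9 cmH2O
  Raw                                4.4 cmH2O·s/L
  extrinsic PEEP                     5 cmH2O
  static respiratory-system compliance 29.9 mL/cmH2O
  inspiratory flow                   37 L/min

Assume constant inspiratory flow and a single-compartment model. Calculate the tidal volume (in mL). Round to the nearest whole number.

Flow: 37 L/min ÷ 60 = 0.6167 L/s.
Equation of motion (constant flow): PIP = Vt/C + R·V̇ + PEEP.
Vt/C = PIP − R·V̇ − PEEP = 20.9 − 2.713 − 5 = 13.187 cmH2O.
Vt = C × 13.187 = 29.9 × 13.187 = 394.29 mL.

394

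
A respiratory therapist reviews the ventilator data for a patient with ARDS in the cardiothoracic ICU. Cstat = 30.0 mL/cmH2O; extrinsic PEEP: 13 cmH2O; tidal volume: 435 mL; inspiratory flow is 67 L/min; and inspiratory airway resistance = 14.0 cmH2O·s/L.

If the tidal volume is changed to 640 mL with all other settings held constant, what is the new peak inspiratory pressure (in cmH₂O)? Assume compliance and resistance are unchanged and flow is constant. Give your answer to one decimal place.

Flow: 67 L/min ÷ 60 = 1.1167 L/s.
PIP = Vt/C + R·V̇ + PEEP (constant-flow equation of motion).
Only the elastic term changes: ΔPIP = ΔVt / C = (640 − 435) / 30.0 = 6.833 cmH2O.
Original PIP = 435/30.0 + 14.0×1.1167 + 13 = 43.134 cmH2O; new PIP = 43.134 + (6.833) = 49.967 cmH2O.

50.0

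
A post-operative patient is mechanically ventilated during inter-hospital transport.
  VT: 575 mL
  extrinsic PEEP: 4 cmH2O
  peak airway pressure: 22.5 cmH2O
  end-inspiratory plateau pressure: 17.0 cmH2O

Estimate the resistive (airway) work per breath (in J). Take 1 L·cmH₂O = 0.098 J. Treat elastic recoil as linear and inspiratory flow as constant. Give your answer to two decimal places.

With constant inspiratory flow the resistive pressure is constant at PIP − Pplat = 22.5 − 17.0 = 5.5 cmH2O, so resistive work = 5.5 × 0.575 = 3.163 L·cmH2O.
× 0.098 J/(L·cmH2O) → 0.31 J.

0.31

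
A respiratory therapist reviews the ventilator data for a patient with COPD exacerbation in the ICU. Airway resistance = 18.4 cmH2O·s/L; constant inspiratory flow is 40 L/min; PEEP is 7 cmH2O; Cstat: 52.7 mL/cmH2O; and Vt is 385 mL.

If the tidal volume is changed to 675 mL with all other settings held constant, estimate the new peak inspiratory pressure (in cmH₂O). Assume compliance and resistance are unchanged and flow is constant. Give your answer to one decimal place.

32.1

Flow: 40 L/min ÷ 60 = 0.6667 L/s.
PIP = Vt/C + R·V̇ + PEEP (constant-flow equation of motion).
Only the elastic term changes: ΔPIP = ΔVt / C = (675 − 385) / 52.7 = 5.503 cmH2O.
Original PIP = 385/52.7 + 18.4×0.6667 + 7 = 26.573 cmH2O; new PIP = 26.573 + (5.503) = 32.076 cmH2O.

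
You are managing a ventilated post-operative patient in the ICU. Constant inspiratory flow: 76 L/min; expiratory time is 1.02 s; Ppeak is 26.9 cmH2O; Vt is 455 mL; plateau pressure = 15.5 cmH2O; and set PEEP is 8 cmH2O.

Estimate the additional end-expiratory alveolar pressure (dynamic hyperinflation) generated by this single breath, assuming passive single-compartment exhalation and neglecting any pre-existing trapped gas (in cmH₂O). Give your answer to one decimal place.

1.2

Flow: 76 L/min ÷ 60 = 1.2667 L/s.
R = (PIP − Pplat)/V̇ = (26.9 − 15.5) / 1.2667 = 11.4/1.2667 = 9.0 cmH2O·s/L.
C = Vt/(Pplat − PEEP) = 455.0 / (15.5 − 8) = 455.0/7.5 = 60.667 mL/cmH2O.
τ = R × C = 9.0 × 0.06067 L/cmH2O = 0.546 s.
Fraction remaining = e^(−Te/τ) = e^(−1.02/0.546) = 0.1544; trapped volume = 455.0 × 0.1544 = 70.252 mL.
Additional alveolar pressure from trapping ≈ V_trapped / C = 70.252 / 60.667 = 1.158 cmH2O.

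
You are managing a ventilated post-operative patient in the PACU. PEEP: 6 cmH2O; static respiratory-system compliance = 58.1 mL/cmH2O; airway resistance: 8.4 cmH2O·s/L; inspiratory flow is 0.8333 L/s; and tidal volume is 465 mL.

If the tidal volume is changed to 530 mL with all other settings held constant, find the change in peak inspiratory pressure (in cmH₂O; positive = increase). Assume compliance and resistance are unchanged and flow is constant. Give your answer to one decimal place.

PIP = Vt/C + R·V̇ + PEEP (constant-flow equation of motion).
Only the elastic term changes: ΔPIP = ΔVt / C = (530 − 465) / 58.1 = 1.119 cmH2O.

1.1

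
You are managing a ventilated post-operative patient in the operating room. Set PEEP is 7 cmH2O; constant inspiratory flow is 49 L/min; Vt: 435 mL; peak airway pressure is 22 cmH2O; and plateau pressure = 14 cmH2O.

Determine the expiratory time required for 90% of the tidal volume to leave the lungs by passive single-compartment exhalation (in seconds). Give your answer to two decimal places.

Flow: 49 L/min ÷ 60 = 0.8167 L/s.
R = (PIP − Pplat)/V̇ = (22 − 14) / 0.8167 = 8.0/0.8167 = 9.796 cmH2O·s/L.
C = Vt/(Pplat − PEEP) = 435.0 / (14 − 7) = 435.0/7.0 = 62.143 mL/cmH2O.
τ = R × C = 9.796 × 0.06214 L/cmH2O = 0.6087 s.
t = −τ·ln(1 − 0.90) = −0.6087·ln(0.1) = 1.402 s.

1.40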